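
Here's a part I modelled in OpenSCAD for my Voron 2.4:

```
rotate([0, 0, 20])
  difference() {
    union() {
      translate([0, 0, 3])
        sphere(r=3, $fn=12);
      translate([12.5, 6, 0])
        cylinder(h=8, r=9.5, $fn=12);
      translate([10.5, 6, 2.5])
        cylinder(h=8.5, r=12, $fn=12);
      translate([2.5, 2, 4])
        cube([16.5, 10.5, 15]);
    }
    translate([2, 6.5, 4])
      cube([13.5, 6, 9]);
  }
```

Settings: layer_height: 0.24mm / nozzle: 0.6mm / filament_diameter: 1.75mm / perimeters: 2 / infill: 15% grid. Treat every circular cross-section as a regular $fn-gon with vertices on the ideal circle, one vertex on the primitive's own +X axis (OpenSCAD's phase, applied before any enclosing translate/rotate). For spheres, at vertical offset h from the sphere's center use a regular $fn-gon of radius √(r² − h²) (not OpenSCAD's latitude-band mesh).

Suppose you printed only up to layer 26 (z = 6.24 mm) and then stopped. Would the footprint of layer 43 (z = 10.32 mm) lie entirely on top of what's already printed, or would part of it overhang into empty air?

entirely on top

Compare the two slices. At z = 6.24: the sphere is not intersected at this z (|z−center|=3.240 > r=3); the r=9.5 cylinder at (12.5, 6) contributes a regular 12-gon of circumradius 9.5 (area = (12/2)·9.500²·sin(360°/12) = 270.75 mm²); the cylinder at (10.5, 6): section is a regular 12-gon, circumradius r=12 (area = (12/2)·12.000²·sin(360°/12) = 432.00 mm²); the cube at (2.5, 2) is present — its section is the full 16.5×10.5 rectangle (area 173.25 mm²); Merging all regions: the regions partially overlap — summed areas 876.00 mm² minus the doubly-counted overlap 444.00 mm² gives 432.00 mm² — area = 432.00 mm²; the 13.5×6 cube at (2, 6.5) contributes its full rectangle (area 81.00 mm²); Subtracting the remaining from the first: starting from the result so far (432.00 mm²), the 13.5×6 cube at (2, 6.5) lies wholly inside it (removes its full 81.00 mm² and its 39.00 mm outline becomes a hole wall) — area = 351.00 mm²; (rotated 20° about Z; rotation is an isometry so areas/perimeters/island counts are preserved). At z = 10.32: the sphere does not reach this height (|z−center|=7.320 > r=3); the cylinder at (12.5, 6) is not intersected at this z (z outside [0, 8]); the cylinder at (10.5, 6): section is a regular 12-gon, circumradius r=12 (area = (12/2)·12.000²·sin(360°/12) = 432.00 mm²); the cube at (2.5, 2) (footprint 16.5×10.5) is included at this height (area 173.25 mm²); Taking the union: the 16.5×10.5 cube at (2.5, 2) lies entirely inside the r=12 cylinder at (10.5, 6), so the union is just the r=12 cylinder at (10.5, 6) — area = 432.00 mm²; the cube at (2, 6.5) (footprint 13.5×6) is included at this height (area 81.00 mm²); Taking the first minus the rest: starting from that combined region (432.00 mm²), the 13.5×6 cube at (2, 6.5) lies wholly inside it (removes its full 81.00 mm² and its 39.00 mm outline becomes a hole wall) — area = 351.00 mm²; (rotated 20° about Z; rotation is an isometry so areas/perimeters/island counts are preserved). Checking containment: the cross-section at z = 10.32 is a subset of the cross-section at z = 6.24.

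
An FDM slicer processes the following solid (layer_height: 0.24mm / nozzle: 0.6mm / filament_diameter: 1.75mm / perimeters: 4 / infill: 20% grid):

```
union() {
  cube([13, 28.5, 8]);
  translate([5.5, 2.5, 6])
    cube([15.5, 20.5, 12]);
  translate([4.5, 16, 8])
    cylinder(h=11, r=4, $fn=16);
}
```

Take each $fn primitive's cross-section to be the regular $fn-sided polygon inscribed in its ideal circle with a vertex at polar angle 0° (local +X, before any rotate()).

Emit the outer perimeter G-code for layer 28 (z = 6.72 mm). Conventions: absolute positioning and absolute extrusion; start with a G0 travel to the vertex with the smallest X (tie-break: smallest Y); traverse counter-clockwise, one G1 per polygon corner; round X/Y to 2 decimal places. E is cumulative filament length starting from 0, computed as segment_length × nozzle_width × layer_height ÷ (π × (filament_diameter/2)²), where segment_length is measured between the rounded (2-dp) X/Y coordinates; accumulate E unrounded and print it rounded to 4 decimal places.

G0 X0.00 Y0.00 Z6.72
G1 X13.00 Y0.00 E0.7783
G1 X13.00 Y2.50 E0.9280
G1 X21.00 Y2.50 E1.4069
G1 X21.00 Y23.00 E2.6342
G1 X13.00 Y23.00 E3.1131
G1 X13.00 Y28.50 E3.4424
G1 X0.00 Y28.50 E4.2207
G1 X0.00 Y0.00 E5.9270

At z = 6.72 mm: the cube is present — its section is the full 13×28.5 rectangle; the cube at (5.5, 2.5) (footprint 15.5×20.5) is included at this height; the cylinder at (4.5, 16) does not reach this height (z outside [8, 19]); Merging all regions: the regions partially overlap (shared area 153.75 mm²), so overlapping operands fuse into one piece — 1 connected region. The outline is a single polygon with 8 vertices. Extrusion per mm of travel: 0.6 × 0.24 / (π × 0.875²) = 0.059868. Accumulating E over each segment gives final E = 5.9270.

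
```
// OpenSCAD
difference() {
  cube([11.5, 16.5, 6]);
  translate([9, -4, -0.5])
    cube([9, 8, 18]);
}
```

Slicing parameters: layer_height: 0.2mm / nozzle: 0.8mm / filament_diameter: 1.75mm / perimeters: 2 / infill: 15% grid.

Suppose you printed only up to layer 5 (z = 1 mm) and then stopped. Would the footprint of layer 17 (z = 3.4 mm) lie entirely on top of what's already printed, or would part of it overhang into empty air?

entirely on top

Compare the two slices. At z = 1: the cube (footprint 11.5×16.5) is included at this height (area 189.75 mm²); the cube at (9, -4) is present — its section is the full 9×8 rectangle (area 72.00 mm²); After the difference (first − rest): starting from the 11.5×16.5 cube (189.75 mm²), the 9×8 cube at (9, -4) partially overlaps it — only the 10.00 mm² overlap (of its 72.00 mm²) is removed, clipping the outline — area = 179.75 mm². At z = 3.4: the cube is present — its section is the full 11.5×16.5 rectangle (area 189.75 mm²); the cube at (9, -4) is present — its section is the full 9×8 rectangle (area 72.00 mm²); Taking the first minus the rest: starting from the 11.5×16.5 cube (189.75 mm²), the 9×8 cube at (9, -4) partially overlaps it — only the 10.00 mm² overlap (of its 72.00 mm²) is removed, clipping the outline — area = 179.75 mm². Checking containment: the cross-section at z = 3.4 is a subset of the cross-section at z = 1.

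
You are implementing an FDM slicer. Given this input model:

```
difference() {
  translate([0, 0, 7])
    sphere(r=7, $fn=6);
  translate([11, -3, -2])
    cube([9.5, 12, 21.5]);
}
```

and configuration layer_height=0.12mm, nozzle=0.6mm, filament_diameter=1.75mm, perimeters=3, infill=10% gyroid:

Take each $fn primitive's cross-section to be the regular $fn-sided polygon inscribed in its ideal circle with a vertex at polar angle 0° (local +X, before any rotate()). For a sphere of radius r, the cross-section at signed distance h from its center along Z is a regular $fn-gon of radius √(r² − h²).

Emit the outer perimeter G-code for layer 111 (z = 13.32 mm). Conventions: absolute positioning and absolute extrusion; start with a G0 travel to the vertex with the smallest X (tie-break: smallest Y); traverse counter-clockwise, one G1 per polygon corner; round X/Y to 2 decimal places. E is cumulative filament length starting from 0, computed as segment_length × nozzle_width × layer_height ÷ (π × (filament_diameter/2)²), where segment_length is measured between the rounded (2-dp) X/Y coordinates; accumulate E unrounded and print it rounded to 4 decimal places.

At z = 13.32 mm: the r=7 sphere slices to a regular 6-gon of circumradius 3.010 (√(r²−h²) with h=6.32 from center); the 9.5×12 cube at (11, -3) contributes its full rectangle; Taking the first minus the rest: starting from the r=7 sphere, the 9.5×12 cube at (11, -3) misses the remaining region (no effect) — 1 connected region. The outline is a single polygon with 6 vertices. Extrusion per mm of travel: 0.6 × 0.12 / (π × 0.875²) = 0.029934. Accumulating E over each segment gives final E = 0.5406.

G0 X-3.01 Y0.00 Z13.32
G1 X-1.50 Y-2.61 E0.0903
G1 X1.50 Y-2.61 E0.1801
G1 X3.01 Y0.00 E0.2703
G1 X1.50 Y2.61 E0.3606
G1 X-1.50 Y2.61 E0.4504
G1 X-3.01 Y0.00 E0.5406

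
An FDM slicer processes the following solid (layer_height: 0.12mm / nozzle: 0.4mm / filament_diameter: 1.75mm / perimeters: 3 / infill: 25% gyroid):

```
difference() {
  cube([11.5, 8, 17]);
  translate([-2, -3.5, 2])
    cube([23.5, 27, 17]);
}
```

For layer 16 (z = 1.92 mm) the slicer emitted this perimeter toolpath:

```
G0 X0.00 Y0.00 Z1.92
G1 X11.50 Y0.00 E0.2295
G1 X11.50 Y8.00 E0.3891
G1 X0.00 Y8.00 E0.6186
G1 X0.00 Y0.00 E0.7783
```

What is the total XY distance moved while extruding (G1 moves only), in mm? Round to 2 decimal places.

39.00 mm

Sum the Euclidean lengths of each G1 segment: total = 39.00 mm.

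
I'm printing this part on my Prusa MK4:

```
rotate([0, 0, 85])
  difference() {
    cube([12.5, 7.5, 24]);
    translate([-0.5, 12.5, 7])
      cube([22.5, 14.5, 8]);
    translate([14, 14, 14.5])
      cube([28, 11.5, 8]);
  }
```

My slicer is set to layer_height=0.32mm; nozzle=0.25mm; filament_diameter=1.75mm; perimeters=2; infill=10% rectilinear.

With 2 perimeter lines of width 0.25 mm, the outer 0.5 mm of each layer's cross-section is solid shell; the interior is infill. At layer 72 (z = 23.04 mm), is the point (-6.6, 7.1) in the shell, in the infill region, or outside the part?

At z = 23.04 mm: the 12.5×7.5 cube contributes its full rectangle; the cube at (-0.5, 12.5) is not intersected at this z (z outside [7, 15]); the cube at (14, 14) is absent (z outside [14.5, 22.5]); After the difference (first − rest): none of the subtracted shapes is present at this height, so the 12.5×7.5 cube is unchanged — 1 connected region; (rotated 85° about Z; rotation is an isometry so areas/perimeters/island counts are preserved). Overall, the cross-section is a single solid region. Undo the 85° rotation: the query point maps to (6.498, 7.194) in the un-rotated model frame. The nearest boundary edge runs (12.50, 7.50)→(0.00, 7.50); distance from the point to it = 0.31 mm. The point is inside the cross-section, 0.31 mm from the nearest boundary — within the 0.5 mm shell band (2 × 0.25).

shell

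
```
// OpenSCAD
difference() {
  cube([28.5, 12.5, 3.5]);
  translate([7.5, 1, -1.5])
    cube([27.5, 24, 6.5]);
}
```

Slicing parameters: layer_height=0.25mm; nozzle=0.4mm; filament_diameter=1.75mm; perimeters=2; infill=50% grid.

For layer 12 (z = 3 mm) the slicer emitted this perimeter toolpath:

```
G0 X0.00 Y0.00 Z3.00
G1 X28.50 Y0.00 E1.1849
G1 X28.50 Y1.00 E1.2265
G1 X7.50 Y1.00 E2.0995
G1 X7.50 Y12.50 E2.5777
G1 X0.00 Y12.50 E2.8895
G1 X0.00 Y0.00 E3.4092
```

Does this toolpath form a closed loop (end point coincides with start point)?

yes

Start point (G0): (0.00, 0.00). End point (last G1): the path returns to the start — closed.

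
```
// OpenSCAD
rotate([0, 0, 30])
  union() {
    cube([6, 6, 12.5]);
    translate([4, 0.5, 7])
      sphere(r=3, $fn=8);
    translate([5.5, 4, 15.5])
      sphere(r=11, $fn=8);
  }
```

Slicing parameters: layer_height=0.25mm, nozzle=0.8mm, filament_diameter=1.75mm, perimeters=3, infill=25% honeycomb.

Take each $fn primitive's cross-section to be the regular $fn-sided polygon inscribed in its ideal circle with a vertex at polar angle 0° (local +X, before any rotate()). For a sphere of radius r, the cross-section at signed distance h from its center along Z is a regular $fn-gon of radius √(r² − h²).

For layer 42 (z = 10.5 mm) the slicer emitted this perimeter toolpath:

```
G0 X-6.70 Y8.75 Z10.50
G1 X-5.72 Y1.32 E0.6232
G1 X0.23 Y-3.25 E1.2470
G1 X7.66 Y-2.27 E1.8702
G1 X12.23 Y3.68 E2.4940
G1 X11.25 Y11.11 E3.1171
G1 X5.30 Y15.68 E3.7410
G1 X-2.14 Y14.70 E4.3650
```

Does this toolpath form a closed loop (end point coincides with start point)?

no

Start point (G0): (-6.70, 8.75). End point (last G1): the path does not return to the start — open.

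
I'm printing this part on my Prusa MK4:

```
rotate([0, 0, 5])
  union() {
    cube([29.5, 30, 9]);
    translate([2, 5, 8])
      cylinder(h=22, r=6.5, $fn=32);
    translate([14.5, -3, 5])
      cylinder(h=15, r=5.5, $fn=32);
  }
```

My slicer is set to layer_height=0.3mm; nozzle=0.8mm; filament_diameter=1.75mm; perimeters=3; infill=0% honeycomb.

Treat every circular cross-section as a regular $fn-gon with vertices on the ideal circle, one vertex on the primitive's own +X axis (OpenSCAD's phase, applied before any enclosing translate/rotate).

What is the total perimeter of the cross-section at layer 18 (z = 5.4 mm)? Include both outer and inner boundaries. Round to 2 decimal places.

133.39 mm

At z = 5.4 mm: the cube is present — its section is the full 29.5×30 rectangle (perimeter 119.00 mm); the cylinder at (2, 5) is absent (z outside [8, 30]); the r=5.5 cylinder at (14.5, -3) contributes a regular 32-gon of circumradius 5.5 (perimeter = 2·32·5.500·sin(180°/32) = 34.50 mm); Merging all regions: the regions partially overlap (shared area 16.04 mm²), so the edge portions inside another operand are dropped and the merged outline is re-measured after clipping — boundary = 133.39 mm; (whole slice rotated 5° about Z — lengths, areas and connectivity unchanged). Overall, the cross-section is a single solid region. Total boundary length (outer) = 133.39 mm.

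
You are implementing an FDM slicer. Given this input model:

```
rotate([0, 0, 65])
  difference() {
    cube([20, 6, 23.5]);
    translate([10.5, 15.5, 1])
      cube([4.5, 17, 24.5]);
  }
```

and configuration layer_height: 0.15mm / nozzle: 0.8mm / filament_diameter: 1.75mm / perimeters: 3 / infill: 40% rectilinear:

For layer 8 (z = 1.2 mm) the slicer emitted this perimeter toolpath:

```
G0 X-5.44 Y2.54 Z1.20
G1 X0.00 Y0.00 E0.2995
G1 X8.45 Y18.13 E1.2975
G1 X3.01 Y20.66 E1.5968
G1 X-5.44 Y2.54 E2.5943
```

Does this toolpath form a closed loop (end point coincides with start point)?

Start point (G0): (-5.44, 2.54). End point (last G1): the path returns to the start — closed.

yes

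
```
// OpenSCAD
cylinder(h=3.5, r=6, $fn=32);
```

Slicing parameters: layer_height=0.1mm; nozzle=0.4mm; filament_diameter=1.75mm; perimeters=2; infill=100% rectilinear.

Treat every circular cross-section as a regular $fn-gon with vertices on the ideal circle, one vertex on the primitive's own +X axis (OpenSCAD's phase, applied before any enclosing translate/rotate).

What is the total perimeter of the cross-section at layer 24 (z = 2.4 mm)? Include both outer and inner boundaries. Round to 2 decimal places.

37.64 mm

At z = 2.4 mm: the r=6 cylinder gives a regular 32-gon of circumradius 6 (constant along its height) (perimeter = 2·32·6.000·sin(180°/32) = 37.64 mm). Overall, the cross-section is a single solid region. Total boundary length (outer) = 37.64 mm.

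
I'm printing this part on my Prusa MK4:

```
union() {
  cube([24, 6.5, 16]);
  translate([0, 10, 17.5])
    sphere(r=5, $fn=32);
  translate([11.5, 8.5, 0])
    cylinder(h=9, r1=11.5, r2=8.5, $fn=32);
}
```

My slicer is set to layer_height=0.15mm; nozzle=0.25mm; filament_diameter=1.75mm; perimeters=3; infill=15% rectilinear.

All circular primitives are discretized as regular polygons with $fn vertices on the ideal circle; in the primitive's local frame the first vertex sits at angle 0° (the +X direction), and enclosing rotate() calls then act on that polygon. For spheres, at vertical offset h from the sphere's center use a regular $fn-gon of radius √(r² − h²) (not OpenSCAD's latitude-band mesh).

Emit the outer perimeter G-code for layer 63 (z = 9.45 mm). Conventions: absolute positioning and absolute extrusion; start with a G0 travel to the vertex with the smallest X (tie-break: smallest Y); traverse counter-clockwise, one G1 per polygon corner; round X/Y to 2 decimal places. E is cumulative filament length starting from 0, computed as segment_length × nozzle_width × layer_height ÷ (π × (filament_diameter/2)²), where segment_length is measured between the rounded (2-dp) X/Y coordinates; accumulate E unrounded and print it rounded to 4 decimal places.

At z = 9.45 mm: the cube (footprint 24×6.5) is included at this height; the sphere at (0, 10) does not reach this height (|z−center|=8.050 > r=5); the cone at (11.5, 8.5) is absent (z outside [0, 9]); Merging all regions: only the 24×6.5 cube is present, so the union is just that shape — 1 connected region. The outline is a single polygon with 4 vertices. Extrusion per mm of travel: 0.25 × 0.15 / (π × 0.875²) = 0.015591. Accumulating E over each segment gives final E = 0.9510.

G0 X0.00 Y0.00 Z9.45
G1 X24.00 Y0.00 E0.3742
G1 X24.00 Y6.50 E0.4755
G1 X0.00 Y6.50 E0.8497
G1 X0.00 Y0.00 E0.9510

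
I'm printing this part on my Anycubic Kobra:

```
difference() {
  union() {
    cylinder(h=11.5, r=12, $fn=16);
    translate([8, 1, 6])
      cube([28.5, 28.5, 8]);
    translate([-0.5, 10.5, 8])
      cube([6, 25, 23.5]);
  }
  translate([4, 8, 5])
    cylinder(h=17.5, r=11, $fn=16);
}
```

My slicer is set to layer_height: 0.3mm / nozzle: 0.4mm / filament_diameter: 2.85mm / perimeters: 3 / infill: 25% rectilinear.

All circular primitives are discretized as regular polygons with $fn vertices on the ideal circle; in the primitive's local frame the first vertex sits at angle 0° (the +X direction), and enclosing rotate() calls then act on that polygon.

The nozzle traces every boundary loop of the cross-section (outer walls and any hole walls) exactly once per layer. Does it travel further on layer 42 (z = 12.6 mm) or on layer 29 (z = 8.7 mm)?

Layer 42 (z = 12.6): the cylinder is absent (z outside [0, 11.5]); the cube at (8, 1) is present — its section is the full 28.5×28.5 rectangle (perimeter 114.00 mm); the cube at (-0.5, 10.5) is present — its section is the full 6×25 rectangle (perimeter 62.00 mm); Combining (union): the 2 present regions are separate (no shared area or edge), so areas and boundary lengths simply add and each stays a separate island — boundary = 176.00 mm; the cylinder at (4, 8): section is a regular 16-gon, circumradius r=11 (perimeter = 2·16·11.000·sin(180°/16) = 68.67 mm); After the difference (first − rest): starting from that combined region, the r=11 cylinder at (4, 8) partially overlaps it — only the 141.24 mm² overlap (of its 370.44 mm²) is removed, clipping the outline — boundary = 159.74 mm. So its perimeter = 159.74 mm. Layer 29 (z = 8.7): the r=12 cylinder gives a regular 16-gon of circumradius 12 (constant along its height) (perimeter = 2·16·12.000·sin(180°/16) = 74.91 mm); the cube at (8, 1) is present — its section is the full 28.5×28.5 rectangle (perimeter 114.00 mm); the 6×25 cube at (-0.5, 10.5) contributes its full rectangle (perimeter 62.00 mm); Merging all regions: the regions partially overlap (shared area 25.18 mm²), so the edge portions inside another operand are dropped and the merged outline is re-measured after clipping — boundary = 216.76 mm; the r=11 cylinder at (4, 8) gives a regular 16-gon of circumradius 11 (constant along its height) (perimeter = 2·16·11.000·sin(180°/16) = 68.67 mm); Subtracting the remaining from the first: starting from the result so far, the r=11 cylinder at (4, 8) partially overlaps it — only the 322.67 mm² overlap (of its 370.44 mm²) is removed, clipping the outline — boundary = 236.92 mm. So its perimeter = 236.92 mm. Layer 29 is larger (236.92 vs 159.74 mm).

layer 29 (z = 8.7 mm)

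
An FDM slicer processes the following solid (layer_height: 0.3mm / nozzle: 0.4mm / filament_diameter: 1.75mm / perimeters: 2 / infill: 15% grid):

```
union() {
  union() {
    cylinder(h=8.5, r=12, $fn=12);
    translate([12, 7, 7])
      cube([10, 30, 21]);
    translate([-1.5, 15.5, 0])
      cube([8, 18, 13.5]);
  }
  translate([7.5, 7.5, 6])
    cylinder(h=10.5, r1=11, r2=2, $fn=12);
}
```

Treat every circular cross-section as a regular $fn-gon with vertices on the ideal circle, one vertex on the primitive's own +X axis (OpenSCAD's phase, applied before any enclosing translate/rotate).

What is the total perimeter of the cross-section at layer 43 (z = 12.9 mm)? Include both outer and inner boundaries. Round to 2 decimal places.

At z = 12.9 mm: the cylinder is absent (z outside [0, 8.5]); the cube at (12, 7) (footprint 10×30) is included at this height (perimeter 80.00 mm); the 8×18 cube at (-1.5, 15.5) contributes its full rectangle (perimeter 52.00 mm); Combining (union): the 2 present regions are separate (no shared area or edge), so areas and boundary lengths simply add and each stays a separate island — boundary = 132.00 mm; the cone at (7.5, 7.5): at t=0.657 of its height the radius interpolates to r₁+(r₂−r₁)t = 5.086, giving a regular 12-gon of that circumradius (perimeter = 2·12·5.086·sin(180°/12) = 31.59 mm); Merging all regions: the regions partially overlap (shared area 0.90 mm²), so the edge portions inside another operand are dropped and the merged outline is re-measured after clipping — boundary = 157.67 mm. Overall, the cross-section has 2 separate islands. Total boundary length (outer) = 157.67 mm.

157.67 mm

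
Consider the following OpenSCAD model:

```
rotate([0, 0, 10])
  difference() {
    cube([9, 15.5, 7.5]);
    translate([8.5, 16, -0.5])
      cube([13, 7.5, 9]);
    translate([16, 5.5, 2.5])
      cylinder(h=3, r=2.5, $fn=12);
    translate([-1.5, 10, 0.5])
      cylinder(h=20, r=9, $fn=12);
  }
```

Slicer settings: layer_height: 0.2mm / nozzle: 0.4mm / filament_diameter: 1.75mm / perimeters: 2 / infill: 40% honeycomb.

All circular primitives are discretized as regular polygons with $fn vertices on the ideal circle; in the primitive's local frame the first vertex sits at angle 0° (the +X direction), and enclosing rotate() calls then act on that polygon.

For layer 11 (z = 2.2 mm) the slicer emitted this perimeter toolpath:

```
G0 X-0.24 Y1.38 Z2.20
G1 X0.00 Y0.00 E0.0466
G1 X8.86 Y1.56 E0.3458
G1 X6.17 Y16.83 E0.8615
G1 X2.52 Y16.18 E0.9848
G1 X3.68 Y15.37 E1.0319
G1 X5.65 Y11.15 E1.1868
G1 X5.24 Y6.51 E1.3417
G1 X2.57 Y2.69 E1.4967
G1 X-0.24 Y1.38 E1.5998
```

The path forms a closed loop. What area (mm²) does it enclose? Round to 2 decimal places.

Apply the shoelace formula to the sequence of (X, Y) vertices; enclosed area = 55.10 mm².

55.10 mm²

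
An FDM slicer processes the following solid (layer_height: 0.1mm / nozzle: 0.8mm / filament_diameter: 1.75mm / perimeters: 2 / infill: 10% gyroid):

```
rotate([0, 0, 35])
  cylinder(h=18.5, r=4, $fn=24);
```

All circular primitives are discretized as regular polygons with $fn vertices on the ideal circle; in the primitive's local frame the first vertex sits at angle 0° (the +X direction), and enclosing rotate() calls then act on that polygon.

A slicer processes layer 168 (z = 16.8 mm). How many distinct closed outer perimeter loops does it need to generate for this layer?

1

At z = 16.8 mm: the cylinder: section is a regular 24-gon, circumradius r=4; (rotated 35° about Z; rotation is an isometry so areas/perimeters/island counts are preserved). The result has 1 disconnected region.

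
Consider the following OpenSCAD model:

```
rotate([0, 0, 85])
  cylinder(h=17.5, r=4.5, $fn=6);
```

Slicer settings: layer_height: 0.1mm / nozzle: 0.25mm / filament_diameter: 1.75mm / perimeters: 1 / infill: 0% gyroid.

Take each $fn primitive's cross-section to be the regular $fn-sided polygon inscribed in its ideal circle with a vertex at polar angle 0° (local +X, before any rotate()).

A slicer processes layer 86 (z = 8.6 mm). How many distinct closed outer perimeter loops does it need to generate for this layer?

1

At z = 8.6 mm: the r=4.5 cylinder gives a regular 6-gon of circumradius 4.5 (constant along its height); (rotated 85° about Z; rotation is an isometry so areas/perimeters/island counts are preserved). The result has 1 disconnected region.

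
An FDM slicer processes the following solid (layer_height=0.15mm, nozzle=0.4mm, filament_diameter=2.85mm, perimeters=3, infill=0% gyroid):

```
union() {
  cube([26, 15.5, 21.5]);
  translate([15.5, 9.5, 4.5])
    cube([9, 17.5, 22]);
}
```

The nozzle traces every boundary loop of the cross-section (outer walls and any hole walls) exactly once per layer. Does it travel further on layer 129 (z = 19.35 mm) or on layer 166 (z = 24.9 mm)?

Layer 129 (z = 19.35): the cube (footprint 26×15.5) is included at this height (perimeter 83.00 mm); the 9×17.5 cube at (15.5, 9.5) contributes its full rectangle (perimeter 53.00 mm); Combining (union): the regions partially overlap (shared area 54.00 mm²), so the edge portions inside another operand are dropped and the merged outline is re-measured after clipping — boundary = 106.00 mm. So its perimeter = 106.00 mm. Layer 166 (z = 24.9): the cube is absent (z outside [0, 21.5]); the cube at (15.5, 9.5) is present — its section is the full 9×17.5 rectangle (perimeter 53.00 mm); Taking the union: only the 9×17.5 cube at (15.5, 9.5) is present, so the union is just that shape — boundary = 53.00 mm. So its perimeter = 53.00 mm. Layer 129 is larger (106.00 vs 53.00 mm).

layer 129 (z = 19.35 mm)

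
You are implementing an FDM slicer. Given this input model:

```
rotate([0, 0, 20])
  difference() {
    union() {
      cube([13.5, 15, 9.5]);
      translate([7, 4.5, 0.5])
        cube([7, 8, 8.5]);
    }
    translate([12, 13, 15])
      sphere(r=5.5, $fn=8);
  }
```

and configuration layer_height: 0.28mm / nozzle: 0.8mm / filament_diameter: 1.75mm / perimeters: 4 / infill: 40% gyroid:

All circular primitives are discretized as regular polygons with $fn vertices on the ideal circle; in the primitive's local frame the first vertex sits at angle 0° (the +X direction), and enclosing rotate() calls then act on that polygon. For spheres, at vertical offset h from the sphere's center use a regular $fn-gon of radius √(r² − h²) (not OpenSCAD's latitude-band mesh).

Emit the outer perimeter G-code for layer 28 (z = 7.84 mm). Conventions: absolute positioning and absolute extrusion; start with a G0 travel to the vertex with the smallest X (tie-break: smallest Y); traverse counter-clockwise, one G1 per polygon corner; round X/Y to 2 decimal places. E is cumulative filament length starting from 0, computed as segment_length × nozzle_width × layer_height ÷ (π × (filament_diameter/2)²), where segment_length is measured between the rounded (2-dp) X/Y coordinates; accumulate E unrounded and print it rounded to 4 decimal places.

At z = 7.84 mm: the cube is present — its section is the full 13.5×15 rectangle; the cube at (7, 4.5) (footprint 7×8) is included at this height; Taking the union: the regions partially overlap (shared area 52.00 mm²), so overlapping operands fuse into one piece — 1 connected region; the sphere at (12, 13) does not reach this height (|z−center|=7.160 > r=5.5); Subtracting the remaining from the first: none of the subtracted shapes is present at this height, so that combined region is unchanged — 1 connected region; (rotated 20° about Z; rotation is an isometry so areas/perimeters/island counts are preserved). The outline is a single polygon with 8 vertices. Extrusion per mm of travel: 0.8 × 0.28 / (π × 0.875²) = 0.093128. Accumulating E over each segment gives final E = 5.4019.

G0 X-5.13 Y14.10 Z7.84
G1 X0.00 Y0.00 E1.3973
G1 X12.69 Y4.62 E2.6550
G1 X11.15 Y8.85 E3.0742
G1 X11.62 Y9.02 E3.1208
G1 X8.88 Y16.53 E3.8653
G1 X8.41 Y16.36 E3.9118
G1 X7.56 Y18.71 E4.1445
G1 X-5.13 Y14.10 E5.4019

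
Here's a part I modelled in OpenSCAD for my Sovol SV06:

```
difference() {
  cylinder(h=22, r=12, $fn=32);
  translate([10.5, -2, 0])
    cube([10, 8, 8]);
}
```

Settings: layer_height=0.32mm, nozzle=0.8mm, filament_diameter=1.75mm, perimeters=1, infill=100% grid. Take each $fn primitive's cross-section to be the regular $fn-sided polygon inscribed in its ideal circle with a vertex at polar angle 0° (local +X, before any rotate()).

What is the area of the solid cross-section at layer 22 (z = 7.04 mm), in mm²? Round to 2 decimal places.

At z = 7.04 mm: the cylinder: section is a regular 32-gon, circumradius r=12 (area = (32/2)·12.000²·sin(360°/32) = 449.49 mm²); the 10×8 cube at (10.5, -2) contributes its full rectangle (area 80.00 mm²); Subtracting the remaining from the first: starting from the r=12 cylinder (449.49 mm²), the 10×8 cube at (10.5, -2) partially overlaps it — only the 8.46 mm² overlap (of its 80.00 mm²) is removed, clipping the outline — area = 441.03 mm². Overall, the cross-section is a single solid region. Net area = 441.03 mm².

441.03 mm²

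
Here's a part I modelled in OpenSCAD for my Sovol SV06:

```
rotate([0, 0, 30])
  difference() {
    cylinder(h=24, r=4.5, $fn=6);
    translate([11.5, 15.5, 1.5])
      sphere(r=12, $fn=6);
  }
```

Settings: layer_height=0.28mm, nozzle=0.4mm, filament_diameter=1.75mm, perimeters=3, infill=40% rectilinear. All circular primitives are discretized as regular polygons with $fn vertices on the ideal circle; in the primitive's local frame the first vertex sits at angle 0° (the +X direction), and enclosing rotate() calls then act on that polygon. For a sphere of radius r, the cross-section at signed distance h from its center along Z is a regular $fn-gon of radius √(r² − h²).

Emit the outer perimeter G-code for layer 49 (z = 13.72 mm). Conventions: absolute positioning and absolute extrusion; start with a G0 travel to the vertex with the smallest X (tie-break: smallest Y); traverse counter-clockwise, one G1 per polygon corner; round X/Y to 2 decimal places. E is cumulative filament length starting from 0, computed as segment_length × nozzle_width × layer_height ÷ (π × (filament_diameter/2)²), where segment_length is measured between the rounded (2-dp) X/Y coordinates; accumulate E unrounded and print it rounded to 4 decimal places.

G0 X-3.90 Y-2.25 Z13.72
G1 X0.00 Y-4.50 E0.2097
G1 X3.90 Y-2.25 E0.4193
G1 X3.90 Y2.25 E0.6288
G1 X0.00 Y4.50 E0.8385
G1 X-3.90 Y2.25 E1.0482
G1 X-3.90 Y-2.25 E1.2577

At z = 13.72 mm: the r=4.5 cylinder contributes a regular 6-gon of circumradius 4.5; the sphere at (11.5, 15.5) does not reach this height (|z−center|=12.220 > r=12); After the difference (first − rest): none of the subtracted shapes is present at this height, so the r=4.5 cylinder is unchanged — 1 connected region; (whole slice rotated 30° about Z — lengths, areas and connectivity unchanged). The outline is a single polygon with 6 vertices. Extrusion per mm of travel: 0.4 × 0.28 / (π × 0.875²) = 0.046564. Accumulating E over each segment gives final E = 1.2577.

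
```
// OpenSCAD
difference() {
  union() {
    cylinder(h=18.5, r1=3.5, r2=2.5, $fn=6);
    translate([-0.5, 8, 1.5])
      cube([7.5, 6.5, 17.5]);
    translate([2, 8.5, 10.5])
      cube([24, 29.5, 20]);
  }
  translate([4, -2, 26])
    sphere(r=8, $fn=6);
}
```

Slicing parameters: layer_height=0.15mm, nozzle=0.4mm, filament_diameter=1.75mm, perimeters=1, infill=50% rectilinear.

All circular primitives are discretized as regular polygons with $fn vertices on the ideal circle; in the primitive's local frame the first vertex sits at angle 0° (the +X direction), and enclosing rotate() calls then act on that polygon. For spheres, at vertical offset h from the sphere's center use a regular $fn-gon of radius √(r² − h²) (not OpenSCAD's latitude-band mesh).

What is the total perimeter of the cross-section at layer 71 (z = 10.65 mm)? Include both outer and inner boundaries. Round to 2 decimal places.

At z = 10.65 mm: the cone contributes a regular 6-gon of circumradius 2.924 (interpolated between r1=3.5 and r2=2.5 at t=0.576) (perimeter = 2·6·2.924·sin(180°/6) = 17.55 mm); the 7.5×6.5 cube at (-0.5, 8) contributes its full rectangle (perimeter 28.00 mm); the 24×29.5 cube at (2, 8.5) contributes its full rectangle (perimeter 107.00 mm); Merging all regions: the regions partially overlap (shared area 30.00 mm²), so the edge portions inside another operand are dropped and the merged outline is re-measured after clipping — boundary = 130.55 mm; the sphere at (4, -2) does not reach this height (|z−center|=15.350 > r=8); After the difference (first − rest): none of the subtracted shapes is present at this height, so that combined region is unchanged — boundary = 130.55 mm. Overall, the cross-section has 2 separate islands. Total boundary length (outer) = 130.55 mm.

130.55 mm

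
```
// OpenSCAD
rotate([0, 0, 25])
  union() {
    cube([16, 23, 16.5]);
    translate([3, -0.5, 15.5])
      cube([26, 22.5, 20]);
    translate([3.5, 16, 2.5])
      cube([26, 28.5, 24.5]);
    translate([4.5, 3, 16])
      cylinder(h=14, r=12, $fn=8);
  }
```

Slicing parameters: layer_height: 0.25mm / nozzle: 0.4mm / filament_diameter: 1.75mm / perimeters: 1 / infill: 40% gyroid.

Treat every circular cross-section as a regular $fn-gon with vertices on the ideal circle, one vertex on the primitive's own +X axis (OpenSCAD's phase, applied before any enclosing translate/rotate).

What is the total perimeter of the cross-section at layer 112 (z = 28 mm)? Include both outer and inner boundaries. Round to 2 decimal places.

119.77 mm

At z = 28 mm: the cube is absent (z outside [0, 16.5]); the cube at (3, -0.5) is present — its section is the full 26×22.5 rectangle (perimeter 97.00 mm); the cube at (3.5, 16) is absent (z outside [2.5, 27]); the cylinder at (4.5, 3): section is a regular 8-gon, circumradius r=12 (perimeter = 2·8·12.000·sin(180°/8) = 73.48 mm); Taking the union: the regions partially overlap (shared area 164.07 mm²), so the edge portions inside another operand are dropped and the merged outline is re-measured after clipping — boundary = 119.77 mm; (whole slice rotated 25° about Z — lengths, areas and connectivity unchanged). Overall, the cross-section is a single solid region. Total boundary length (outer) = 119.77 mm.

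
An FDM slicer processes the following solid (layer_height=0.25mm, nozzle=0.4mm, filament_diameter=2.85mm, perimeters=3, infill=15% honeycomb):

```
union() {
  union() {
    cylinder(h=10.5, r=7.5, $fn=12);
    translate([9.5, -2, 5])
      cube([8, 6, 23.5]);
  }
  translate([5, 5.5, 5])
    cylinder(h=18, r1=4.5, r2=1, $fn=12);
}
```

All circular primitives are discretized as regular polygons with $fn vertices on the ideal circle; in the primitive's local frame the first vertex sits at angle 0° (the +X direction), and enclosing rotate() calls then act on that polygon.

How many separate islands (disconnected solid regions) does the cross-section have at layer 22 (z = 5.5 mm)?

At z = 5.5 mm: the r=7.5 cylinder gives a regular 12-gon of circumradius 7.5 (constant along its height); the cube at (9.5, -2) is present — its section is the full 8×6 rectangle; Combining (union): the 2 present regions are separate (no shared area or edge), so areas and boundary lengths simply add and each stays a separate island — 2 connected regions; the cone at (5, 5.5): at t=0.028 of its height the radius interpolates to r₁+(r₂−r₁)t = 4.403, giving a regular 12-gon of that circumradius; Taking the union: the regions partially overlap (shared area 24.47 mm²), so overlapping operands fuse into one piece — 2 connected regions. Overall, the cross-section has 2 separate islands. Island count = 2.

2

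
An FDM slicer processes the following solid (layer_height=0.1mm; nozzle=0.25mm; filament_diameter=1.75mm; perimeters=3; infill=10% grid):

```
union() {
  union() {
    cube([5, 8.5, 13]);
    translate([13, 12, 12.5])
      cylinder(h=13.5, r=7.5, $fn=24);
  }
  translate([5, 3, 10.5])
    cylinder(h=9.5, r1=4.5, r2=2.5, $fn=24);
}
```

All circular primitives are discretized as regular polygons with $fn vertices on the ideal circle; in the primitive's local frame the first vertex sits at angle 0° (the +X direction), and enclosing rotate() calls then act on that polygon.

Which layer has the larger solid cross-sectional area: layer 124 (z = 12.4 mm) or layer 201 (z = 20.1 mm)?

Layer 124 (z = 12.4): the cube is present — its section is the full 5×8.5 rectangle (area 42.50 mm²); the cylinder at (13, 12) does not reach this height (z outside [12.5, 26]); Taking the union: only the 5×8.5 cube is present, so the union is just that shape — area = 42.50 mm²; the cone at (5, 3): at t=0.200 of its height the radius interpolates to r₁+(r₂−r₁)t = 4.100, giving a regular 24-gon of that circumradius (area = (24/2)·4.100²·sin(360°/24) = 52.21 mm²); Merging all regions: the regions partially overlap — summed areas 94.71 mm² minus the doubly-counted overlap 24.07 mm² gives 70.64 mm² — area = 70.64 mm². So its area = 70.64 mm². Layer 201 (z = 20.1): the cube is absent (z outside [0, 13]); the cylinder at (13, 12): section is a regular 24-gon, circumradius r=7.5 (area = (24/2)·7.500²·sin(360°/24) = 174.70 mm²); Merging all regions: only the r=7.5 cylinder at (13, 12) is present, so the union is just that shape — area = 174.70 mm²; the cone at (5, 3) is absent (z outside [10.5, 20]); Combining (union): only that combined region is present, so the union is just that shape — area = 174.70 mm². So its area = 174.70 mm². Layer 201 is larger (174.70 vs 70.64 mm²).

layer 201 (z = 20.1 mm)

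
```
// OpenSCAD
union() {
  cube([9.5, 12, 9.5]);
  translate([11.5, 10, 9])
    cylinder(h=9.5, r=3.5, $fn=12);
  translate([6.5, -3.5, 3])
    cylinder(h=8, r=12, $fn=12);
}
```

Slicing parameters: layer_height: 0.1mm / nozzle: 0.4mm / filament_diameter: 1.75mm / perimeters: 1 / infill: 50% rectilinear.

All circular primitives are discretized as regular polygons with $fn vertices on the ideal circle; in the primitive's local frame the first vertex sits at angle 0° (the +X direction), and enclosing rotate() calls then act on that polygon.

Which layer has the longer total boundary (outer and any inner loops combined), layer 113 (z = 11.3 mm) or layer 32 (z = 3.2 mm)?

layer 32 (z = 3.2 mm)

Layer 113 (z = 11.3): the cube is absent (z outside [0, 9.5]); the r=3.5 cylinder at (11.5, 10) gives a regular 12-gon of circumradius 3.5 (constant along its height) (perimeter = 2·12·3.500·sin(180°/12) = 21.74 mm); the cylinder at (6.5, -3.5) does not reach this height (z outside [3, 11]); Merging all regions: only the r=3.5 cylinder at (11.5, 10) is present, so the union is just that shape — boundary = 21.74 mm. So its perimeter = 21.74 mm. Layer 32 (z = 3.2): the 9.5×12 cube contributes its full rectangle (perimeter 43.00 mm); the cylinder at (11.5, 10) is absent (z outside [9, 18.5]); the cylinder at (6.5, -3.5): section is a regular 12-gon, circumradius r=12 (perimeter = 2·12·12.000·sin(180°/12) = 74.54 mm); Merging all regions: the regions partially overlap (shared area 73.79 mm²), so the edge portions inside another operand are dropped and the merged outline is re-measured after clipping — boundary = 83.93 mm. So its perimeter = 83.93 mm. Layer 32 is larger (83.93 vs 21.74 mm).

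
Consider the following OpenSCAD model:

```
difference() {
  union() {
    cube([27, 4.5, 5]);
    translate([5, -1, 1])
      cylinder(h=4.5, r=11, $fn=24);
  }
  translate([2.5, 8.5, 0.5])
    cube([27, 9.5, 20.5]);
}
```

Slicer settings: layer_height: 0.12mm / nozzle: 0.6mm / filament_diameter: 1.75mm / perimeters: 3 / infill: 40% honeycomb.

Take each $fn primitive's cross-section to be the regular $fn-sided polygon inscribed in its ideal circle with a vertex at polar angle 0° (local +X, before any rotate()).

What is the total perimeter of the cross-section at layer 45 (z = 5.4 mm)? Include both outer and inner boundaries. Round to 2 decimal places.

69.82 mm

At z = 5.4 mm: the cube does not reach this height (z outside [0, 5]); the r=11 cylinder at (5, -1) gives a regular 24-gon of circumradius 11 (constant along its height) (perimeter = 2·24·11.000·sin(180°/24) = 68.92 mm); Taking the union: only the r=11 cylinder at (5, -1) is present, so the union is just that shape — boundary = 68.92 mm; the cube at (2.5, 8.5) is present — its section is the full 27×9.5 rectangle (perimeter 73.00 mm); After the difference (first − rest): starting from that combined region, the 27×9.5 cube at (2.5, 8.5) partially overlaps it — only the 8.60 mm² overlap (of its 256.50 mm²) is removed, clipping the outline — boundary = 69.82 mm. Overall, the cross-section is a single solid region. Total boundary length (outer) = 69.82 mm.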